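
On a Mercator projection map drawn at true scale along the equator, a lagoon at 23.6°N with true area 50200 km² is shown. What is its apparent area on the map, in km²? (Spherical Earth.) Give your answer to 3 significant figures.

The Mercator projection is conformal; its linear scale factor is the same in every direction and equals sec φ = 1/cos φ.
Areal scale = k² = sec²φ = 1/cos²(23.6°) = 1/0.9164² = 1.191.
Apparent area = 50200 × 1.191 ≈ 59800 km².

59800 km²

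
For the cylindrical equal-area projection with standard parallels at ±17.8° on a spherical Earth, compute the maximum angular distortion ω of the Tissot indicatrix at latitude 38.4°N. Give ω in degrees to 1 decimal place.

Cylindrical equal-area (φ₀ = 17.8°): h = cos φ / cos 17.8° along meridians, k = cos 17.8° / cos φ along parallels; h·k = 1.
At 38.4°: h = 0.8231, k = 1.215; principal scales a = 1.215, b = 0.8231.
sin(ω/2) = (a − b)/(a + b) = 0.3918/2.038 = 0.1923, so ω = 2 arcsin(0.1923) ≈ 22.2°.

22.2°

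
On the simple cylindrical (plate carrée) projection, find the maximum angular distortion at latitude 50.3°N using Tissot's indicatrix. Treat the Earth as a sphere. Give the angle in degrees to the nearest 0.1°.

For the equirectangular projection with φ₀ = 0 (plate carrée), h = 1 along meridians and k = sec φ along parallels.
At 50.3°: h = 1.000, k = 1.566; principal scales a = 1.566, b = 1.000.
sin(ω/2) = (a − b)/(a + b) = 0.5655/2.566 = 0.2204, so ω = 2 arcsin(0.2204) ≈ 25.5°.

25.5°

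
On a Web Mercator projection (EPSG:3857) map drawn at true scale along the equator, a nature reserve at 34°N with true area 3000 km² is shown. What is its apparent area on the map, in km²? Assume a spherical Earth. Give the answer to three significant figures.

The Mercator projection is conformal; its linear scale factor is the same in every direction and equals sec φ = 1/cos φ.
Areal scale = k² = sec²φ = 1/cos²(34°) = 1/0.8290² = 1.455.
Apparent area = 3000 × 1.455 ≈ 4360 km².

4360 km²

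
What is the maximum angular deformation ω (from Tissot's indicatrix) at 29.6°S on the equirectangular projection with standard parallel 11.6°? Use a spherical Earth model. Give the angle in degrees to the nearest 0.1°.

6.8°

The equidistant cylindrical projection with φ₀ = 11.6° has h = 1 (meridians true) and k = cos φ₀ / cos φ along parallels.
At 29.6°: h = 1.000, k = 1.127; principal scales a = 1.127, b = 1.000.
sin(ω/2) = (a − b)/(a + b) = 0.1266/2.127 = 0.05953, so ω = 2 arcsin(0.05953) ≈ 6.8°.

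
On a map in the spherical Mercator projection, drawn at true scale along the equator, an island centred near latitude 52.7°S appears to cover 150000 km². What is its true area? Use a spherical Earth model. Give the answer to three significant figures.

For Mercator, h = k = sec φ (a conformal cylindrical projection has a single point scale, 1/cos φ).
Areal scale = k² = sec²φ = 1/cos²(52.7°) = 1/0.6060² = 2.723.
True area = apparent / (areal scale) = 150000 / 2.723 ≈ 55100 km².

55100 km²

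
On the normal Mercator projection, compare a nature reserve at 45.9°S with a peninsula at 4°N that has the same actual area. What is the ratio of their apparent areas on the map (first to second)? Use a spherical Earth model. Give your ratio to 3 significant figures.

Mercator areal scale is sec²φ.
At 45.9°: sec²(45.9°) = 1/0.6959² = 2.065.
At 4°: sec²(4°) = 1/0.9976² = 1.005.
Ratio = 2.065/1.005 = cos²(4°)/cos²(45.9°) ≈ 2.05.

2.05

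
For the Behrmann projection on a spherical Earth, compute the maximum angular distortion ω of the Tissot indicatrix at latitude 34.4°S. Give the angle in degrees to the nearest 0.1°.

5.5°

The Behrmann projection is cylindrical equal-area with φ₀ = 30°. A cylindrical equal-area projection with standard parallel φ₀ has meridian scale h = cos φ / cos φ₀ and parallel scale k = cos φ₀ / cos φ (so areas are preserved, h·k = 1).
At 34.4°: h = 0.9528, k = 1.050; principal scales a = 1.050, b = 0.9528.
sin(ω/2) = (a − b)/(a + b) = 0.09682/2.002 = 0.04836, so ω = 2 arcsin(0.04836) ≈ 5.5°.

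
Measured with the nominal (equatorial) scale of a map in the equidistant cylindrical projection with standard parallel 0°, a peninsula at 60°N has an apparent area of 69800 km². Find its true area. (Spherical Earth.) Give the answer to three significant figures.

34900 km²

In the plate carrée (x = Rλ, y = Rφ), meridians are true-scale (h = 1) and parallels are stretched by k = sec φ.
Areal scale = h·k = 1 × sec φ; at 60°, h = 1.000, k = 2.000, so h·k = 2.000.
True area = apparent / (areal scale) = 69800 / 2.000 ≈ 34900 km².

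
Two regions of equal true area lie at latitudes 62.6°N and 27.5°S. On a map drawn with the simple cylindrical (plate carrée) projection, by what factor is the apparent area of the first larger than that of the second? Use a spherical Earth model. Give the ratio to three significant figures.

1.93

For the equirectangular projection with φ₀ = 0 (plate carrée), h = 1 along meridians and k = sec φ along parallels.
Areal scale at 62.6°: h·k = 1.000 × 2.173 = 2.173.
Areal scale at 27.5°: h·k = 1.000 × 1.127 = 1.127.
Ratio = 2.173/1.127 ≈ 1.93.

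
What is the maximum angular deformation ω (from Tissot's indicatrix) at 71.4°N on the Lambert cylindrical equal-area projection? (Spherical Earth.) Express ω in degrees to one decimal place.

The Lambert cylindrical equal-area projection is the cylindrical equal-area projection with its standard parallel at the equator (φ₀ = 0). For cylindrical equal-area with standard parallel φ₀, h = cos φ / cos φ₀ and k = cos φ₀ / cos φ, so h·k = 1.
At 71.4°: h = 0.3190, k = 3.135; principal scales a = 3.135, b = 0.3190.
sin(ω/2) = (a − b)/(a + b) = 2.816/3.454 = 0.8153, so ω = 2 arcsin(0.8153) ≈ 109.2°.

109.2°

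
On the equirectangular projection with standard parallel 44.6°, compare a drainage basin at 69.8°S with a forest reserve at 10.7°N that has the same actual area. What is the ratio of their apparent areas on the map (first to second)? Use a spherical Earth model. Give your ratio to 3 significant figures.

In the equirectangular projection with standard parallel φ₀ = 44.6° (x = Rλ cos φ₀, y = Rφ), meridians are true-scale (h = 1) and the parallel scale is k = cos φ₀ / cos φ.
Areal scale at 69.8°: h·k = 1.000 × 2.062 = 2.062.
Areal scale at 10.7°: h·k = 1.000 × 0.7246 = 0.7246.
Ratio = 2.062/0.7246 ≈ 2.85.

2.85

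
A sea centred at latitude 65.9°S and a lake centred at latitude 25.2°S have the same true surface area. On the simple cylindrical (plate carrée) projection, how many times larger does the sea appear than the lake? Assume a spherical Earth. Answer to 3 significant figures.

Plate carrée maps x = Rλ, y = Rφ. The meridian scale is h = 1 and the parallel scale is k = 1/cos φ = sec φ.
Areal scale at 65.9°: h·k = 1.000 × 2.449 = 2.449.
Areal scale at 25.2°: h·k = 1.000 × 1.105 = 1.105.
Ratio = 2.449/1.105 ≈ 2.22.

2.22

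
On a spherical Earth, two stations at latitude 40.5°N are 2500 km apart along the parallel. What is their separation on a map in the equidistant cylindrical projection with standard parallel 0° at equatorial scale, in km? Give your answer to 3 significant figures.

3290 km

Plate carrée maps x = Rλ, y = Rφ. The meridian scale is h = 1 and the parallel scale is k = 1/cos φ = sec φ.
Along the parallel, k = sec 40.5° = 1/0.7604 = 1.315.
Map distance = 2500 × 1.315 ≈ 3290 km.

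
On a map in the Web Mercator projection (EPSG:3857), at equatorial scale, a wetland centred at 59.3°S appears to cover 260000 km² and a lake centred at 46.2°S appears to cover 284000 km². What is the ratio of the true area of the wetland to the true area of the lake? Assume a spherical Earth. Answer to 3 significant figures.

0.498

Since Mercator area scale is 1/cos²φ, the true area equals the apparent area multiplied by cos²φ.
True area of wetland: 260000 × cos²(59.3°) = 260000 × 0.2607 = 67770 km².
True area of lake: 284000 × cos²(46.2°) = 284000 × 0.4791 = 136100 km².
Ratio = 67770 / 136100 ≈ 0.498.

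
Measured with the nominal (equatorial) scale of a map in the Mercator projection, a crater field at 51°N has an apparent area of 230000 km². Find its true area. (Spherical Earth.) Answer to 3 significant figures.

Mercator is conformal, so the point scale is isotropic: h = k = sec φ = 1/cos φ.
Areal scale = k² = sec²φ = 1/cos²(51°) = 1/0.6293² = 2.525.
True area = apparent / (areal scale) = 230000 / 2.525 ≈ 91100 km².

91100 km²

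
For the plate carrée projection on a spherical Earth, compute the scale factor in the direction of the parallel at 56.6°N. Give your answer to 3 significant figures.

Plate carrée maps x = Rλ, y = Rφ. The meridian scale is h = 1 and the parallel scale is k = 1/cos φ = sec φ.
k = 1/cos 56.6° = 1/0.5505 = 1.817.

1.82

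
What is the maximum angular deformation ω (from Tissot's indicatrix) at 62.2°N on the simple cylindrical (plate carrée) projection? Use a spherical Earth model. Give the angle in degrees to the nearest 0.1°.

42.7°

For the equirectangular projection with φ₀ = 0 (plate carrée), h = 1 along meridians and k = sec φ along parallels.
At 62.2°: h = 1.000, k = 2.144; principal scales a = 2.144, b = 1.000.
sin(ω/2) = (a − b)/(a + b) = 1.144/3.144 = 0.3639, so ω = 2 arcsin(0.3639) ≈ 42.7°.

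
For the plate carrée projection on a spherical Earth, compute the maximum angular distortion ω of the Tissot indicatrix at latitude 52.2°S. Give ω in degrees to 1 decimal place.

27.8°

In the plate carrée (x = Rλ, y = Rφ), meridians are true-scale (h = 1) and parallels are stretched by k = sec φ.
At 52.2°: h = 1.000, k = 1.632; principal scales a = 1.632, b = 1.000.
sin(ω/2) = (a − b)/(a + b) = 0.6316/2.632 = 0.2400, so ω = 2 arcsin(0.2400) ≈ 27.8°.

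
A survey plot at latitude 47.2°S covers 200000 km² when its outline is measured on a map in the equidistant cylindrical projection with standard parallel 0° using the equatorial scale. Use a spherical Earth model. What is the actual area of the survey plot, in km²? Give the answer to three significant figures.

136000 km²

Plate carrée maps x = Rλ, y = Rφ. The meridian scale is h = 1 and the parallel scale is k = 1/cos φ = sec φ.
Areal scale = h·k = 1 × sec φ; at 47.2°, h = 1.000, k = 1.472, so h·k = 1.472.
True area = apparent / (areal scale) = 200000 / 1.472 ≈ 136000 km².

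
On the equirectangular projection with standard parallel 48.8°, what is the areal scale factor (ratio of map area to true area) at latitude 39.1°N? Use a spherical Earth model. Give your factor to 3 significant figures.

0.849

With standard parallel φ₀ = 48.8°, the equirectangular projection gives x = Rλ cos φ₀, y = Rφ, so h = 1 and k = cos 48.8° / cos φ.
Areal scale = h·k = 1 × cos φ₀ / cos φ; at 39.1°, h = 1.000, k = 0.8488, so h·k = 0.8488.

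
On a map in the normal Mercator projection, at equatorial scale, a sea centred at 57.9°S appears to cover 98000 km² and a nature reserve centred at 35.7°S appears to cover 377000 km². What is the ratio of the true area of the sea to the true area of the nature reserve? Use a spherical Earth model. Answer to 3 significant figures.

0.111

Since Mercator area scale is 1/cos²φ, the true area equals the apparent area multiplied by cos²φ.
True area of sea: 98000 × cos²(57.9°) = 98000 × 0.2824 = 27670 km².
True area of nature reserve: 377000 × cos²(35.7°) = 377000 × 0.6595 = 248600 km².
Ratio = 27670 / 248600 ≈ 0.111.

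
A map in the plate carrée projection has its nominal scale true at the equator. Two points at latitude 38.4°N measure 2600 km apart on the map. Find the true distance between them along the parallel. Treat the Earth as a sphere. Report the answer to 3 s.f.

In the plate carrée (x = Rλ, y = Rφ), meridians are true-scale (h = 1) and parallels are stretched by k = sec φ.
Along the parallel at 38.4°, map distances are exaggerated by k = sec 38.4° = 1.276.
True distance = 2600 / 1.276 = 2600 × cos 38.4° ≈ 2040 km.

2040 km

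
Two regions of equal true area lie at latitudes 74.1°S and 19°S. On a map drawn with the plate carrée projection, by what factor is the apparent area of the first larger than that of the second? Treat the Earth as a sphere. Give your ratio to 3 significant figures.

Plate carrée maps x = Rλ, y = Rφ. The meridian scale is h = 1 and the parallel scale is k = 1/cos φ = sec φ.
Areal scale at 74.1°: h·k = 1.000 × 3.650 = 3.650.
Areal scale at 19°: h·k = 1.000 × 1.058 = 1.058.
Ratio = 3.650/1.058 ≈ 3.45.

3.45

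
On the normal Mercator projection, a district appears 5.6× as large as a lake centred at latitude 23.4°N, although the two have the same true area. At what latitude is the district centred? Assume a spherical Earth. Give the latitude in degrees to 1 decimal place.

Mercator areal scale is sec²φ, so apparent-area ratio = sec²φ₁ / sec²φ₂ = cos²φ₂ / cos²φ₁.
cos²φ₂ / cos²φ₁ = 5.6  ⇒  cos φ₁ = cos 23.4° / √5.6 = 0.9178/2.366 = 0.3878.
φ₁ = arccos(0.3878) ≈ 67.2°.

67.2°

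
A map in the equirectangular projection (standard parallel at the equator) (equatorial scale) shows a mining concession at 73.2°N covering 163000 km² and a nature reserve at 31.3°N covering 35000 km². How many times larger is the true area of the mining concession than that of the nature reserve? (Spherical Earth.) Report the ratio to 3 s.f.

Plate carrée has h = 1 and k = sec φ, giving areal scale sec φ; true area = (apparent area) · cos φ.
True area of mining concession: 163000 × cos(73.2°) = 163000 × 0.2890 = 47110 km².
True area of nature reserve: 35000 × cos(31.3°) = 35000 × 0.8545 = 29910 km².
Ratio = 47110 / 29910 ≈ 1.58.

1.58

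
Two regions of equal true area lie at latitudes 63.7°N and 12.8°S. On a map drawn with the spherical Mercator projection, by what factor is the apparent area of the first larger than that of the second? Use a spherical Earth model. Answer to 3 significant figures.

Mercator areal scale is sec²φ.
At 63.7°: sec²(63.7°) = 1/0.4431² = 5.094.
At 12.8°: sec²(12.8°) = 1/0.9751² = 1.052.
Ratio = 5.094/1.052 = cos²(12.8°)/cos²(63.7°) ≈ 4.84.

4.84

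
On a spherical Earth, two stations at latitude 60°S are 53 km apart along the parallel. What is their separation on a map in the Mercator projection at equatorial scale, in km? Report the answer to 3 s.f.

106 km

The Mercator projection is conformal; its linear scale factor is the same in every direction and equals sec φ = 1/cos φ.
Along the parallel, k = sec 60° = 1/0.5000 = 2.000.
Map distance = 53 × 2.000 ≈ 106 km.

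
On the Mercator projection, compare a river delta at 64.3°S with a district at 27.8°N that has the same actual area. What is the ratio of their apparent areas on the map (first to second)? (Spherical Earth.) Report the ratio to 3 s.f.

4.16

Mercator is conformal with k = sec φ, so areal scale = k² = sec²φ.
At 64.3°: sec²(64.3°) = 1/0.4337² = 5.317.
At 27.8°: sec²(27.8°) = 1/0.8846² = 1.278.
Ratio = 5.317/1.278 = cos²(27.8°)/cos²(64.3°) ≈ 4.16.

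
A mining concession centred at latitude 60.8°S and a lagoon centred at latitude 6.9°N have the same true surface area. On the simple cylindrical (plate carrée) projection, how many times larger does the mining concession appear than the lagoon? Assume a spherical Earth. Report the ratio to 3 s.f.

For the equirectangular projection with φ₀ = 0 (plate carrée), h = 1 along meridians and k = sec φ along parallels.
Areal scale at 60.8°: h·k = 1.000 × 2.050 = 2.050.
Areal scale at 6.9°: h·k = 1.000 × 1.007 = 1.007.
Ratio = 2.050/1.007 ≈ 2.03.

2.03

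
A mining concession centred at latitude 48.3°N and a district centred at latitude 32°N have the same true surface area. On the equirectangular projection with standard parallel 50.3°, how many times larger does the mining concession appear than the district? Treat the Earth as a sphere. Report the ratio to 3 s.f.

With standard parallel φ₀ = 50.3°, the equirectangular projection gives x = Rλ cos φ₀, y = Rφ, so h = 1 and k = cos 50.3° / cos φ.
Areal scale at 48.3°: h·k = 1.000 × 0.9602 = 0.9602.
Areal scale at 32°: h·k = 1.000 × 0.7532 = 0.7532.
Ratio = 0.9602/0.7532 ≈ 1.27.

1.27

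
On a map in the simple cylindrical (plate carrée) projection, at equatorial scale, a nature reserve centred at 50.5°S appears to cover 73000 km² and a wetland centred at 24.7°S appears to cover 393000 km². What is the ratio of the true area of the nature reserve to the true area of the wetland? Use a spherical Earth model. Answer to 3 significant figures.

Plate carrée has h = 1 and k = sec φ, giving areal scale sec φ; true area = (apparent area) · cos φ.
True area of nature reserve: 73000 × cos(50.5°) = 73000 × 0.6361 = 46430 km².
True area of wetland: 393000 × cos(24.7°) = 393000 × 0.9085 = 357000 km².
Ratio = 46430 / 357000 ≈ 0.130.

0.130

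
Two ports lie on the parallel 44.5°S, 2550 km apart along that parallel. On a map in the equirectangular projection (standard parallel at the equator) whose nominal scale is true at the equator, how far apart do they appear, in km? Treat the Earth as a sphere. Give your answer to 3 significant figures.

3580 km

In the plate carrée (x = Rλ, y = Rφ), meridians are true-scale (h = 1) and parallels are stretched by k = sec φ.
Along the parallel, k = sec 44.5° = 1/0.7133 = 1.402.
Map distance = 2550 × 1.402 ≈ 3580 km.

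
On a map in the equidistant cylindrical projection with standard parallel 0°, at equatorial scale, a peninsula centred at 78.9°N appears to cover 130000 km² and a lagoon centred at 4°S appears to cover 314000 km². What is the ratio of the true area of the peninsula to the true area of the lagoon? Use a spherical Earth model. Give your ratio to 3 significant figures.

0.0799

Plate carrée has h = 1 and k = sec φ, giving areal scale sec φ; true area = (apparent area) · cos φ.
True area of peninsula: 130000 × cos(78.9°) = 130000 × 0.1925 = 25030 km².
True area of lagoon: 314000 × cos(4°) = 314000 × 0.9976 = 313200 km².
Ratio = 25030 / 313200 ≈ 0.0799.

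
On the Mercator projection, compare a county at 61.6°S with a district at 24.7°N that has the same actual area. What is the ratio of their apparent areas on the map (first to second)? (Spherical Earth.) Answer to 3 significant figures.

Mercator areal scale is sec²φ.
At 61.6°: sec²(61.6°) = 1/0.4756² = 4.421.
At 24.7°: sec²(24.7°) = 1/0.9085² = 1.212.
Ratio = 4.421/1.212 = cos²(24.7°)/cos²(61.6°) ≈ 3.65.

3.65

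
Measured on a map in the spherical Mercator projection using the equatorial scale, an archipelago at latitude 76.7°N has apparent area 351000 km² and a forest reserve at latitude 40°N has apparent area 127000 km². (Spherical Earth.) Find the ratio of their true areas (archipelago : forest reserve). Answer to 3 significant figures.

On Mercator the areal scale is sec²φ, so true area = apparent × cos²φ.
True area of archipelago: 351000 × cos²(76.7°) = 351000 × 0.05292 = 18580 km².
True area of forest reserve: 127000 × cos²(40°) = 127000 × 0.5868 = 74530 km².
Ratio = 18580 / 74530 ≈ 0.249.

0.249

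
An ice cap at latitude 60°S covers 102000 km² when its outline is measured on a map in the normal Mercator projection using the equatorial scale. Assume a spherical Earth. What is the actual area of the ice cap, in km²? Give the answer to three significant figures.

25500 km²

For Mercator, h = k = sec φ (a conformal cylindrical projection has a single point scale, 1/cos φ).
Areal scale = k² = sec²φ = 1/cos²(60°) = 1/0.5000² = 4.000.
True area = apparent / (areal scale) = 102000 / 4.000 ≈ 25500 km².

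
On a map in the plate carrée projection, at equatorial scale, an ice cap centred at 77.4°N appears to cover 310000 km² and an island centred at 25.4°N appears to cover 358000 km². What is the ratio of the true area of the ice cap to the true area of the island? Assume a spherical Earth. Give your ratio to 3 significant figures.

0.209

On the plate carrée, areal scale = h·k = 1 × sec φ, so true area = apparent × cos φ.
True area of ice cap: 310000 × cos(77.4°) = 310000 × 0.2181 = 67620 km².
True area of island: 358000 × cos(25.4°) = 358000 × 0.9033 = 323400 km².
Ratio = 67620 / 323400 ≈ 0.209.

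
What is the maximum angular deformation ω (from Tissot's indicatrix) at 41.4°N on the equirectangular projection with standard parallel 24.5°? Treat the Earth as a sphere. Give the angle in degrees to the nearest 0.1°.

11.1°

The equidistant cylindrical projection with φ₀ = 24.5° has h = 1 (meridians true) and k = cos φ₀ / cos φ along parallels.
At 41.4°: h = 1.000, k = 1.213; principal scales a = 1.213, b = 1.000.
sin(ω/2) = (a − b)/(a + b) = 0.2131/2.213 = 0.09629, so ω = 2 arcsin(0.09629) ≈ 11.1°.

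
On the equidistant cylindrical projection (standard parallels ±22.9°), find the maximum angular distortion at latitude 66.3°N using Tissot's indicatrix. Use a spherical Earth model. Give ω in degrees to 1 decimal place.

46.2°

In the equirectangular projection with standard parallel φ₀ = 22.9° (x = Rλ cos φ₀, y = Rφ), meridians are true-scale (h = 1) and the parallel scale is k = cos φ₀ / cos φ.
At 66.3°: h = 1.000, k = 2.292; principal scales a = 2.292, b = 1.000.
sin(ω/2) = (a − b)/(a + b) = 1.292/3.292 = 0.3924, so ω = 2 arcsin(0.3924) ≈ 46.2°.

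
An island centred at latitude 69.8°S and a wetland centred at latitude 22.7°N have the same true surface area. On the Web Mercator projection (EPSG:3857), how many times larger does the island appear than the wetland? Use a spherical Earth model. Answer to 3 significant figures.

7.14

Mercator areal scale is sec²φ.
At 69.8°: sec²(69.8°) = 1/0.3453² = 8.387.
At 22.7°: sec²(22.7°) = 1/0.9225² = 1.175.
Ratio = 8.387/1.175 = cos²(22.7°)/cos²(69.8°) ≈ 7.14.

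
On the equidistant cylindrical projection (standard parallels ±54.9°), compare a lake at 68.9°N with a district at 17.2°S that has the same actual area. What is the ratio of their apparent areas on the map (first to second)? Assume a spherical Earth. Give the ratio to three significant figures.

2.65

The equidistant cylindrical projection with φ₀ = 54.9° has h = 1 (meridians true) and k = cos φ₀ / cos φ along parallels.
Areal scale at 68.9°: h·k = 1.000 × 1.597 = 1.597.
Areal scale at 17.2°: h·k = 1.000 × 0.6019 = 0.6019.
Ratio = 1.597/0.6019 ≈ 2.65.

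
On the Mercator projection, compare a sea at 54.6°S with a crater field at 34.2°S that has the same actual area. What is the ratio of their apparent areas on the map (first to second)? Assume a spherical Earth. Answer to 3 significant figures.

2.04

Mercator is conformal with k = sec φ, so areal scale = k² = sec²φ.
At 54.6°: sec²(54.6°) = 1/0.5793² = 2.980.
At 34.2°: sec²(34.2°) = 1/0.8271² = 1.462.
Ratio = 2.980/1.462 = cos²(34.2°)/cos²(54.6°) ≈ 2.04.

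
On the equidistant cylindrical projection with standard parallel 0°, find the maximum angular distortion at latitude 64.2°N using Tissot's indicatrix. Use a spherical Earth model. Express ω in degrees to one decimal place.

46.3°

In the plate carrée (x = Rλ, y = Rφ), meridians are true-scale (h = 1) and parallels are stretched by k = sec φ.
At 64.2°: h = 1.000, k = 2.298; principal scales a = 2.298, b = 1.000.
sin(ω/2) = (a − b)/(a + b) = 1.298/3.298 = 0.3935, so ω = 2 arcsin(0.3935) ≈ 46.3°.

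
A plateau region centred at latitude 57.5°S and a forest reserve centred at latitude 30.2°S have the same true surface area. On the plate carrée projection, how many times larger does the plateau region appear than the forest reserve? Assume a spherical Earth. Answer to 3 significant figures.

1.61

Plate carrée maps x = Rλ, y = Rφ. The meridian scale is h = 1 and the parallel scale is k = 1/cos φ = sec φ.
Areal scale at 57.5°: h·k = 1.000 × 1.861 = 1.861.
Areal scale at 30.2°: h·k = 1.000 × 1.157 = 1.157.
Ratio = 1.861/1.157 ≈ 1.61.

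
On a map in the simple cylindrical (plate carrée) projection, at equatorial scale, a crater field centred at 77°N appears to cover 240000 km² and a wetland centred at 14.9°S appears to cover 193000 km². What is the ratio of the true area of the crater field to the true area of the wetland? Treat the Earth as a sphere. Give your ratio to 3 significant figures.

0.289

On the plate carrée, areal scale = h·k = 1 × sec φ, so true area = apparent × cos φ.
True area of crater field: 240000 × cos(77°) = 240000 × 0.2250 = 53990 km².
True area of wetland: 193000 × cos(14.9°) = 193000 × 0.9664 = 186500 km².
Ratio = 53990 / 186500 ≈ 0.289.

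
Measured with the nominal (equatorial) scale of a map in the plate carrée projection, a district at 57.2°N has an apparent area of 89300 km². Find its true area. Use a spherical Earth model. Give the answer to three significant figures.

For the equirectangular projection with φ₀ = 0 (plate carrée), h = 1 along meridians and k = sec φ along parallels.
Areal scale = h·k = 1 × sec φ; at 57.2°, h = 1.000, k = 1.846, so h·k = 1.846.
True area = apparent / (areal scale) = 89300 / 1.846 ≈ 48400 km².

48400 km²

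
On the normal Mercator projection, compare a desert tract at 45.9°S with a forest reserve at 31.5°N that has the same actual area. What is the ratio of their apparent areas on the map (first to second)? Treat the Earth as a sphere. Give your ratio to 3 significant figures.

1.50

Mercator areal scale is sec²φ.
At 45.9°: sec²(45.9°) = 1/0.6959² = 2.065.
At 31.5°: sec²(31.5°) = 1/0.8526² = 1.376.
Ratio = 2.065/1.376 = cos²(31.5°)/cos²(45.9°) ≈ 1.50.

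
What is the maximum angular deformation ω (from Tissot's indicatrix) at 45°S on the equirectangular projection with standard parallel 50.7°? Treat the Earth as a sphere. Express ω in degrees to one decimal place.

In the equirectangular projection with standard parallel φ₀ = 50.7° (x = Rλ cos φ₀, y = Rφ), meridians are true-scale (h = 1) and the parallel scale is k = cos φ₀ / cos φ.
At 45°: h = 1.000, k = 0.8957; principal scales a = 1.000, b = 0.8957.
sin(ω/2) = (a − b)/(a + b) = 0.1043/1.896 = 0.05500, so ω = 2 arcsin(0.05500) ≈ 6.3°.

6.3°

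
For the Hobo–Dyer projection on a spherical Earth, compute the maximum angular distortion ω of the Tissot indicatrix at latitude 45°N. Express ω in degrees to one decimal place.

13.2°

Hobo–Dyer is a cylindrical equal-area projection with standard parallels at ±37.5°. For cylindrical equal-area with standard parallel φ₀, h = cos φ / cos φ₀ and k = cos φ₀ / cos φ, so h·k = 1.
At 45°: h = 0.8913, k = 1.122; principal scales a = 1.122, b = 0.8913.
sin(ω/2) = (a − b)/(a + b) = 0.2307/2.013 = 0.1146, so ω = 2 arcsin(0.1146) ≈ 13.2°.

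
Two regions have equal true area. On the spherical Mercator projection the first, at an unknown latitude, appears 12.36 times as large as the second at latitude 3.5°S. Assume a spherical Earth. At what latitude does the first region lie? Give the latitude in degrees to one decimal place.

73.5°

On Mercator, (apparent₁)/(apparent₂) = sec²φ₁ / sec²φ₂ when true areas are equal.
cos²φ₂ / cos²φ₁ = 12.36  ⇒  cos φ₁ = cos 3.5° / √12.36 = 0.9981/3.516 = 0.2839.
φ₁ = arccos(0.2839) ≈ 73.5°.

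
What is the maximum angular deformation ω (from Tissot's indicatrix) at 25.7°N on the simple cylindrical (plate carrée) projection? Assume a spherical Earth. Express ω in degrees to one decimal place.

6.0°

For the equirectangular projection with φ₀ = 0 (plate carrée), h = 1 along meridians and k = sec φ along parallels.
At 25.7°: h = 1.000, k = 1.110; principal scales a = 1.110, b = 1.000.
sin(ω/2) = (a − b)/(a + b) = 0.1098/2.110 = 0.05204, so ω = 2 arcsin(0.05204) ≈ 6.0°.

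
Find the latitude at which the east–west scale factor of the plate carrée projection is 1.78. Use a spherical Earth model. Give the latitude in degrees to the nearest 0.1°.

55.8°

Plate carrée: h = 1, k = sec φ along parallels.
sec φ = 1.78  ⇒  cos φ = 0.5618  ⇒  φ ≈ 55.8°.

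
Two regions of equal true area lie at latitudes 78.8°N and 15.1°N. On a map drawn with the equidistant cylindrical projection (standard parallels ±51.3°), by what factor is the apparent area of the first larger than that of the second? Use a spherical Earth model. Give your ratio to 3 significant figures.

4.97

With standard parallel φ₀ = 51.3°, the equirectangular projection gives x = Rλ cos φ₀, y = Rφ, so h = 1 and k = cos 51.3° / cos φ.
Areal scale at 78.8°: h·k = 1.000 × 3.219 = 3.219.
Areal scale at 15.1°: h·k = 1.000 × 0.6476 = 0.6476.
Ratio = 3.219/0.6476 ≈ 4.97.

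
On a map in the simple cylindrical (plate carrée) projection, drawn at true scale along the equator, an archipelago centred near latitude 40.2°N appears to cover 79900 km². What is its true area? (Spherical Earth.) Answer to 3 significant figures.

61000 km²

Plate carrée maps x = Rλ, y = Rφ. The meridian scale is h = 1 and the parallel scale is k = 1/cos φ = sec φ.
Areal scale = h·k = 1 × sec φ; at 40.2°, h = 1.000, k = 1.309, so h·k = 1.309.
True area = apparent / (areal scale) = 79900 / 1.309 ≈ 61000 km².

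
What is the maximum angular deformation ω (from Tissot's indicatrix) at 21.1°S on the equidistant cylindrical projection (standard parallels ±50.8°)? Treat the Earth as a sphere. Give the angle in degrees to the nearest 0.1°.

In the equirectangular projection with standard parallel φ₀ = 50.8° (x = Rλ cos φ₀, y = Rφ), meridians are true-scale (h = 1) and the parallel scale is k = cos φ₀ / cos φ.
At 21.1°: h = 1.000, k = 0.6774; principal scales a = 1.000, b = 0.6774.
sin(ω/2) = (a − b)/(a + b) = 0.3226/1.677 = 0.1923, so ω = 2 arcsin(0.1923) ≈ 22.2°.

22.2°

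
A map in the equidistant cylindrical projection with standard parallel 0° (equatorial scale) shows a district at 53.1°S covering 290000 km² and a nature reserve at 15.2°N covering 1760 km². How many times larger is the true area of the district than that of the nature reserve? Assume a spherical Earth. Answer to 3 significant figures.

103

On the plate carrée, areal scale = h·k = 1 × sec φ, so true area = apparent × cos φ.
True area of district: 290000 × cos(53.1°) = 290000 × 0.6004 = 174100 km².
True area of nature reserve: 1760 × cos(15.2°) = 1760 × 0.9650 = 1698 km².
Ratio = 174100 / 1698 ≈ 103.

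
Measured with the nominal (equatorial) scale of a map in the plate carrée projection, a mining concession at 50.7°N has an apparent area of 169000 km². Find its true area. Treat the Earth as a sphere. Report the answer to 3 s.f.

107000 km²

For the equirectangular projection with φ₀ = 0 (plate carrée), h = 1 along meridians and k = sec φ along parallels.
Areal scale = h·k = 1 × sec φ; at 50.7°, h = 1.000, k = 1.579, so h·k = 1.579.
True area = apparent / (areal scale) = 169000 / 1.579 ≈ 107000 km².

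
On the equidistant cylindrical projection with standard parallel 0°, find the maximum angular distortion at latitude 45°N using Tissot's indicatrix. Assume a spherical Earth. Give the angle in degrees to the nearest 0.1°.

19.8°

In the plate carrée (x = Rλ, y = Rφ), meridians are true-scale (h = 1) and parallels are stretched by k = sec φ.
At 45°: h = 1.000, k = 1.414; principal scales a = 1.414, b = 1.000.
sin(ω/2) = (a − b)/(a + b) = 0.4142/2.414 = 0.1716, so ω = 2 arcsin(0.1716) ≈ 19.8°.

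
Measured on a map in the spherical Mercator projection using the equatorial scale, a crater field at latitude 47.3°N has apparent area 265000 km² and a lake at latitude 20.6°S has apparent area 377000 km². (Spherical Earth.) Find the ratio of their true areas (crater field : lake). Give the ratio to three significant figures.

Since Mercator area scale is 1/cos²φ, the true area equals the apparent area multiplied by cos²φ.
True area of crater field: 265000 × cos²(47.3°) = 265000 × 0.4599 = 121900 km².
True area of lake: 377000 × cos²(20.6°) = 377000 × 0.8762 = 330300 km².
Ratio = 121900 / 330300 ≈ 0.369.

0.369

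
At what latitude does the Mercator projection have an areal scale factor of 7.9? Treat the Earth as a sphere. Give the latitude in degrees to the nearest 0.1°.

Mercator areal scale is sec²φ.
sec²φ = 7.9  ⇒  cos²φ = 0.1266  ⇒  cos φ = 0.3558.
φ = arccos(0.3558) ≈ 69.2°.

69.2°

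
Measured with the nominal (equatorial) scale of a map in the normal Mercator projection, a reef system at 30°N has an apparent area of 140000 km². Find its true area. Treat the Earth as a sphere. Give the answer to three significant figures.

For Mercator, h = k = sec φ (a conformal cylindrical projection has a single point scale, 1/cos φ).
Areal scale = k² = sec²φ = 1/cos²(30°) = 1/0.8660² = 1.333.
True area = apparent / (areal scale) = 140000 / 1.333 ≈ 105000 km².

105000 km²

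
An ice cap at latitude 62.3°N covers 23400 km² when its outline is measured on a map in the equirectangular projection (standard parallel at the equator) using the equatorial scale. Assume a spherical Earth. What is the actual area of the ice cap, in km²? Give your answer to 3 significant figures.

For the equirectangular projection with φ₀ = 0 (plate carrée), h = 1 along meridians and k = sec φ along parallels.
Areal scale = h·k = 1 × sec φ; at 62.3°, h = 1.000, k = 2.151, so h·k = 2.151.
True area = apparent / (areal scale) = 23400 / 2.151 ≈ 10900 km².

10900 km²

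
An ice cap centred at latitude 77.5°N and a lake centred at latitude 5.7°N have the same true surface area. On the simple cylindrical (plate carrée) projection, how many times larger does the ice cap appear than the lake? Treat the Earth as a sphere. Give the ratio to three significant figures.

4.60

For the equirectangular projection with φ₀ = 0 (plate carrée), h = 1 along meridians and k = sec φ along parallels.
Areal scale at 77.5°: h·k = 1.000 × 4.620 = 4.620.
Areal scale at 5.7°: h·k = 1.000 × 1.005 = 1.005.
Ratio = 4.620/1.005 ≈ 4.60.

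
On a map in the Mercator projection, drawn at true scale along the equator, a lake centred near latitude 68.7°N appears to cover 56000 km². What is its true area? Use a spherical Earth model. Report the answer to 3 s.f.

7390 km²

The Mercator projection is conformal; its linear scale factor is the same in every direction and equals sec φ = 1/cos φ.
Areal scale = k² = sec²φ = 1/cos²(68.7°) = 1/0.3633² = 7.579.
True area = apparent / (areal scale) = 56000 / 7.579 ≈ 7390 km².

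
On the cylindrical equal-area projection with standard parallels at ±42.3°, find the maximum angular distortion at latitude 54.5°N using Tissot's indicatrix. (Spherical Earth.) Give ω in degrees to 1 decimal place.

27.5°

Cylindrical equal-area (φ₀ = 42.3°): h = cos φ / cos 42.3° along meridians, k = cos 42.3° / cos φ along parallels; h·k = 1.
At 54.5°: h = 0.7851, k = 1.274; principal scales a = 1.274, b = 0.7851.
sin(ω/2) = (a − b)/(a + b) = 0.4886/2.059 = 0.2373, so ω = 2 arcsin(0.2373) ≈ 27.5°.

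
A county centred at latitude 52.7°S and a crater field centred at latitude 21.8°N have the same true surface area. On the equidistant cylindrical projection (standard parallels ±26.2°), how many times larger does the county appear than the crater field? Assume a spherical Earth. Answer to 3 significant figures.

1.53

With standard parallel φ₀ = 26.2°, the equirectangular projection gives x = Rλ cos φ₀, y = Rφ, so h = 1 and k = cos 26.2° / cos φ.
Areal scale at 52.7°: h·k = 1.000 × 1.481 = 1.481.
Areal scale at 21.8°: h·k = 1.000 × 0.9664 = 0.9664.
Ratio = 1.481/0.9664 ≈ 1.53.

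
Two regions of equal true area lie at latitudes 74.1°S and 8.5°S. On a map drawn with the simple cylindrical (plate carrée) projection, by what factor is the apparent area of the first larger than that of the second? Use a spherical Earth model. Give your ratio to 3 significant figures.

3.61

In the plate carrée (x = Rλ, y = Rφ), meridians are true-scale (h = 1) and parallels are stretched by k = sec φ.
Areal scale at 74.1°: h·k = 1.000 × 3.650 = 3.650.
Areal scale at 8.5°: h·k = 1.000 × 1.011 = 1.011.
Ratio = 3.650/1.011 ≈ 3.61.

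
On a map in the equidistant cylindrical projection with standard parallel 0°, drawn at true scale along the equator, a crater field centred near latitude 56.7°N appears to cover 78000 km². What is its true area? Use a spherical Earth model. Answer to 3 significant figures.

In the plate carrée (x = Rλ, y = Rφ), meridians are true-scale (h = 1) and parallels are stretched by k = sec φ.
Areal scale = h·k = 1 × sec φ; at 56.7°, h = 1.000, k = 1.821, so h·k = 1.821.
True area = apparent / (areal scale) = 78000 / 1.821 ≈ 42800 km².

42800 km²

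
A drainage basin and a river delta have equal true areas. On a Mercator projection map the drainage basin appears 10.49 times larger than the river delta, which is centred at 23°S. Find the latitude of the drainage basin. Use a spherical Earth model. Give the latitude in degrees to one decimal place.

For equal true areas on Mercator, apparent areas scale as sec²φ, so the ratio is cos²φ₂ / cos²φ₁.
cos²φ₂ / cos²φ₁ = 10.49  ⇒  cos φ₁ = cos 23° / √10.49 = 0.9205/3.239 = 0.2842.
φ₁ = arccos(0.2842) ≈ 73.5°.

73.5°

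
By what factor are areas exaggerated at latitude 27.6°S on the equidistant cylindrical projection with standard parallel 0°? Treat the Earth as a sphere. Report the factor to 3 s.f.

In the plate carrée (x = Rλ, y = Rφ), meridians are true-scale (h = 1) and parallels are stretched by k = sec φ.
Areal scale = h·k = 1 × sec φ; at 27.6°, h = 1.000, k = 1.128, so h·k = 1.128.

1.13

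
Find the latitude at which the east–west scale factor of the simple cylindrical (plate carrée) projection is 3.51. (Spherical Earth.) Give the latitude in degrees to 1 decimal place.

73.4°

Plate carrée: h = 1, k = sec φ along parallels.
sec φ = 3.51  ⇒  cos φ = 0.2849  ⇒  φ ≈ 73.4°.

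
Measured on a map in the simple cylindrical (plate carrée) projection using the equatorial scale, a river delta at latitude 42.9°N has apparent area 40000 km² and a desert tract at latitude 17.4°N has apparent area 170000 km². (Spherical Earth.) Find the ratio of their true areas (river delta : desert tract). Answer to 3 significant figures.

0.181

Plate carrée has h = 1 and k = sec φ, giving areal scale sec φ; true area = (apparent area) · cos φ.
True area of river delta: 40000 × cos(42.9°) = 40000 × 0.7325 = 29300 km².
True area of desert tract: 170000 × cos(17.4°) = 170000 × 0.9542 = 162200 km².
Ratio = 29300 / 162200 ≈ 0.181.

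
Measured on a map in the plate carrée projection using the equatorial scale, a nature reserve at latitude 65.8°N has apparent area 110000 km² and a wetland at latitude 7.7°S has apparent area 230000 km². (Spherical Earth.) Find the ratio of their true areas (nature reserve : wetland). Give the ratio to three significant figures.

0.198

On the plate carrée, areal scale = h·k = 1 × sec φ, so true area = apparent × cos φ.
True area of nature reserve: 110000 × cos(65.8°) = 110000 × 0.4099 = 45090 km².
True area of wetland: 230000 × cos(7.7°) = 230000 × 0.9910 = 227900 km².
Ratio = 45090 / 227900 ≈ 0.198.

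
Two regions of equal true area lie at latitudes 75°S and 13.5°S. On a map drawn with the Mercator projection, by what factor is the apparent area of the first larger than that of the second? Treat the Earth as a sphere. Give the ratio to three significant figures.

Mercator areal scale is sec²φ.
At 75°: sec²(75°) = 1/0.2588² = 14.93.
At 13.5°: sec²(13.5°) = 1/0.9724² = 1.058.
Ratio = 14.93/1.058 = cos²(13.5°)/cos²(75°) ≈ 14.1.

14.1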